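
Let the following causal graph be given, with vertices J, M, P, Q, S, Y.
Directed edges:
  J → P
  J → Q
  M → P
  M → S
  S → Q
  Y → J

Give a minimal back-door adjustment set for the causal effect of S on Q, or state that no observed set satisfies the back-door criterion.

S→Q: minimal back-door set ∅.

desc(S)\{S}={Q}; candidates ⊆ {J,M,P,Y}.
∅: S⊥Q given ∅ in G with S→· removed — back-door holds.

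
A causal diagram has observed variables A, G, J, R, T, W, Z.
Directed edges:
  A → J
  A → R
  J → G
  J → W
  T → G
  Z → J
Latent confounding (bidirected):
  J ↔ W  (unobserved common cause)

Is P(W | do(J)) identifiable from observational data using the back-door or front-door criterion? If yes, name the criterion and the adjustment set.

desc(J)\{J}={G,W}; candidates ⊆ {A,R,T,Z}.
J↔W: latent back-door arc(s) into J.
size 0: {}; under {} J still reaches {A,R,W,Z} ∋ W.
size 1: {A}, {R}, {T} …(+1); under {A} J still reaches {W,Z} ∋ W.
size 2: {A,R}, {A,T}, {A,Z} …(+3); under {A,R} J still reaches {W,Z} ∋ W.
J↔W cannot be blocked by any observed set — no back-door set.
No mediator lies on a directed J→…→W path.
Neither criterion identifies P(W|do(J)) in this graph.

P(W|do(J)): not identifiable (no BD/FD set).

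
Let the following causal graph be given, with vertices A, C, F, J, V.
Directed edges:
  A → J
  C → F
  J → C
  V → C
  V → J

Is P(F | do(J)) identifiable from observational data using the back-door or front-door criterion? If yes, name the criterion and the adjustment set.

P(F|do(J)): backdoor, adjust for {V}.

desc(J)\{J}={C,F}; candidates ⊆ {A,V}.
size 0: {}; under {} J still reaches {A,C,F,V} ∋ F.
{V}: J⊥F given {V} in G with J→· removed — back-door holds.
P(F|do(J)) = Σ_{V} P(F|J,V)·P(V).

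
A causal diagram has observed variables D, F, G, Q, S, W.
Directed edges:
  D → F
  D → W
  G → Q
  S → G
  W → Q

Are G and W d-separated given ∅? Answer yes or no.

Bayes-Ball from G | ∅ reaches {Q,S}.
W ∉ reach(G|∅) ⇒ G ⊥ W | ∅.

Yes — G ⊥ W | ∅.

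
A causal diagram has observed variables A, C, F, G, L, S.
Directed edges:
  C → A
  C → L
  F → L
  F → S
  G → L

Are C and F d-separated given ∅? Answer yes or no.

Yes — C ⊥ F | ∅.

Bayes-Ball from C | ∅ reaches {A,L}.
F ∉ reach(C|∅) ⇒ C ⊥ F | ∅.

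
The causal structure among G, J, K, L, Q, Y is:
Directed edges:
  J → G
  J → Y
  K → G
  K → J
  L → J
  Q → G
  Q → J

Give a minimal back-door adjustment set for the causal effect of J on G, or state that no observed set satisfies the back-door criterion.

desc(J)\{J}={G,Y}; candidates ⊆ {K,L,Q}.
size 0: {}; under {} J still reaches {G,K,L,Q} ∋ G.
size 1: {K}, {L}, {Q}; under {K} J still reaches {G,L,Q} ∋ G.
{K,Q}: J⊥G given {K,Q} in G with J→· removed — back-door holds.

J→G: minimal back-door set {K, Q}.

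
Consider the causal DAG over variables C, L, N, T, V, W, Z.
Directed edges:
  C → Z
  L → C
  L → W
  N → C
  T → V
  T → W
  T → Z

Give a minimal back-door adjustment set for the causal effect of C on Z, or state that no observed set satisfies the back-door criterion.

C→Z: minimal back-door set ∅.

desc(C)\{C}={Z}; candidates ⊆ {L,N,T,V,W}.
∅: C⊥Z given ∅ in G with C→· removed — back-door holds.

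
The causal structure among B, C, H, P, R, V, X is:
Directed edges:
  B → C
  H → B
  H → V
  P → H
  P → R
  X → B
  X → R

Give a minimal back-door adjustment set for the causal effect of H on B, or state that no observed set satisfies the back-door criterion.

desc(H)\{H}={B,C,V}; candidates ⊆ {P,R,X}.
∅: H⊥B given ∅ in G with H→· removed — back-door holds.

H→B: minimal back-door set ∅.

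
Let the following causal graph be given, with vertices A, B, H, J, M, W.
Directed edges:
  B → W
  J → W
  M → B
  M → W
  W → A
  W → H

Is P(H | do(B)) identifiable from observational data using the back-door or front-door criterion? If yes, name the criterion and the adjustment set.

P(H|do(B)): backdoor, adjust for {M}.

desc(B)\{B}={A,H,W}; candidates ⊆ {J,M}.
size 0: {}; under {} B still reaches {A,H,M,W} ∋ H.
{M}: B⊥H given {M} in G with B→· removed — back-door holds.
P(H|do(B)) = Σ_{M} P(H|B,M)·P(M).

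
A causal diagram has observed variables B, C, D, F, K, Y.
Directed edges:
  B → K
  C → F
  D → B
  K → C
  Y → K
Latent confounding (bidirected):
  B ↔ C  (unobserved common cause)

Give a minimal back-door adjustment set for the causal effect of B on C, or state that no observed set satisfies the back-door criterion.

B→C: no observed back-door set.

desc(B)\{B}={C,F,K}; candidates ⊆ {D,Y}.
B↔C: latent back-door arc(s) into B.
size 0: {}; under {} B still reaches {C,D,F} ∋ C.
size 1: {D}, {Y}; under {D} B still reaches {C,F} ∋ C.
size 2: {D,Y}; under {D,Y} B still reaches {C,F} ∋ C.
B↔C cannot be blocked by any observed set — no back-door set.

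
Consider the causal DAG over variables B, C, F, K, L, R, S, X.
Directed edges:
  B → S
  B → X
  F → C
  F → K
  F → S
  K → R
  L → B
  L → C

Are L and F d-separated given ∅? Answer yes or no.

Yes — L ⊥ F | ∅.

Bayes-Ball from L | ∅ reaches {B,C,S,X}.
F ∉ reach(L|∅) ⇒ L ⊥ F | ∅.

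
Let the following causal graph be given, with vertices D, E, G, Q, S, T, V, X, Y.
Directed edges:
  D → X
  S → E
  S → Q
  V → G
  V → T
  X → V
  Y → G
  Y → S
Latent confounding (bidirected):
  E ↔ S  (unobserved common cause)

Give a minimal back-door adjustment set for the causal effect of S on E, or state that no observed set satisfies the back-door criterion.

S→E: no observed back-door set.

desc(S)\{S}={E,Q}; candidates ⊆ {D,G,T,V,X,Y}.
S↔E: latent back-door arc(s) into S.
size 0: {}; under {} S still reaches {E,G,Y} ∋ E.
size 1: {D}, {G}, {T} …(+3); under {D} S still reaches {E,G,Y} ∋ E.
size 2: {D,G}, {D,T}, {D,V} …(+12); under {D,G} S still reaches {E,T,V,X,Y} ∋ E.
S↔E cannot be blocked by any observed set — no back-door set.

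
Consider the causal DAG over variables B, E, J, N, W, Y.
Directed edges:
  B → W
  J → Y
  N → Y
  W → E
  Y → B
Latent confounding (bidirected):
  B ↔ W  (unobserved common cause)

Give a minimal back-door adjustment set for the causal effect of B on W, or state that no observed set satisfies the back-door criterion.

B→W: no observed back-door set.

desc(B)\{B}={E,W}; candidates ⊆ {J,N,Y}.
B↔W: latent back-door arc(s) into B.
size 0: {}; under {} B still reaches {E,J,N,W,Y} ∋ W.
size 1: {J}, {N}, {Y}; under {J} B still reaches {E,N,W,Y} ∋ W.
size 2: {J,N}, {J,Y}, {N,Y}; under {J,N} B still reaches {E,W,Y} ∋ W.
B↔W cannot be blocked by any observed set — no back-door set.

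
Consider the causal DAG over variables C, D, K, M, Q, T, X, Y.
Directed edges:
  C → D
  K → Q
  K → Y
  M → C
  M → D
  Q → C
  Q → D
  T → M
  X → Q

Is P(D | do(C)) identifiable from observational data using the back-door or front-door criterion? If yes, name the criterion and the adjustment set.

desc(C)\{C}={D}; candidates ⊆ {K,M,Q,T,X,Y}.
size 0: {}; under {} C still reaches {D,K,M,Q,T,X,Y} ∋ D.
size 1: {K}, {M}, {Q} …(+3); under {K} C still reaches {D,M,Q,T,X} ∋ D.
{M,Q}: C⊥D given {M,Q} in G with C→· removed — back-door holds.
P(D|do(C)) = Σ_{M,Q} P(D|C,M,Q)·P(M,Q).

P(D|do(C)): backdoor, adjust for {M, Q}.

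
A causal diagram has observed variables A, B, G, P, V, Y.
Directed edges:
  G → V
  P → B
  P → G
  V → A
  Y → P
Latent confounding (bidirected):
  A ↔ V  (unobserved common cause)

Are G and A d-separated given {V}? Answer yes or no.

Bayes-Ball from G | {V} reaches {A,B,P,Y}.
A ∈ reach(G|{V}) ⇒ G ⊥̸ A | {V}.

No — G and A are d-connected given {V}.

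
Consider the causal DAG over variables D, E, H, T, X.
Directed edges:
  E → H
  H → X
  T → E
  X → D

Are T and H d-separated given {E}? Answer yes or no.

Bayes-Ball from T | {E} reaches ∅.
H ∉ reach(T|{E}) ⇒ T ⊥ H | {E}.

Yes — T ⊥ H | {E}.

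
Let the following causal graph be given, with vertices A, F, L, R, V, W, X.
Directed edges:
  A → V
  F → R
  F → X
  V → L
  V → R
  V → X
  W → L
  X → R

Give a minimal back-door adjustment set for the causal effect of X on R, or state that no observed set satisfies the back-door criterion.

desc(X)\{X}={R}; candidates ⊆ {A,F,L,V,W}.
size 0: {}; under {} X still reaches {A,F,L,R,V} ∋ R.
size 1: {A}, {F}, {L} …(+2); under {A} X still reaches {F,L,R,V} ∋ R.
{F,V}: X⊥R given {F,V} in G with X→· removed — back-door holds.

X→R: minimal back-door set {F, V}.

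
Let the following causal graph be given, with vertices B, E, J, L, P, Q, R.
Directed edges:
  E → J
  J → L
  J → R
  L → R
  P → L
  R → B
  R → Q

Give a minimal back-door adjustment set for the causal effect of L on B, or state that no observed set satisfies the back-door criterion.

L→B: minimal back-door set {J}.

desc(L)\{L}={B,Q,R}; candidates ⊆ {E,J,P}.
size 0: {}; under {} L still reaches {B,E,J,P,Q,R} ∋ B.
{J}: L⊥B given {J} in G with L→· removed — back-door holds.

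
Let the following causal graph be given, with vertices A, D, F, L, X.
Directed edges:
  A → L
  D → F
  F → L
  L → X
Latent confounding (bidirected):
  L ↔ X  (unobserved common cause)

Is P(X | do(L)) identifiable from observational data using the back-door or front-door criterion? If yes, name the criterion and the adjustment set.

desc(L)\{L}={X}; candidates ⊆ {A,D,F}.
L↔X: latent back-door arc(s) into L.
size 0: {}; under {} L still reaches {A,D,F,X} ∋ X.
size 1: {A}, {D}, {F}; under {A} L still reaches {D,F,X} ∋ X.
size 2: {A,D}, {A,F}, {D,F}; under {A,D} L still reaches {F,X} ∋ X.
L↔X cannot be blocked by any observed set — no back-door set.
No mediator lies on a directed L→…→X path.
Neither criterion identifies P(X|do(L)) in this graph.

P(X|do(L)): not identifiable (no BD/FD set).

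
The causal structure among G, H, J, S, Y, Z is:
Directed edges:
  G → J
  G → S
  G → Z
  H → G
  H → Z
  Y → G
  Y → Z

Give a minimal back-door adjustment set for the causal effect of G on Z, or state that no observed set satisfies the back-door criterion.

desc(G)\{G}={J,S,Z}; candidates ⊆ {H,Y}.
size 0: {}; under {} G still reaches {H,Y,Z} ∋ Z.
size 1: {H}, {Y}; under {H} G still reaches {Y,Z} ∋ Z.
{H,Y}: G⊥Z given {H,Y} in G with G→· removed — back-door holds.

G→Z: minimal back-door set {H, Y}.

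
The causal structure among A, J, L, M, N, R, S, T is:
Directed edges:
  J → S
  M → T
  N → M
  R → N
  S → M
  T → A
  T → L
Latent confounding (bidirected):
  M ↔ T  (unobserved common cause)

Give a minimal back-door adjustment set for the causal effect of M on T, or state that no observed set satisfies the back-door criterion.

desc(M)\{M}={A,L,T}; candidates ⊆ {J,N,R,S}.
M↔T: latent back-door arc(s) into M.
size 0: {}; under {} M still reaches {A,J,L,N,R,S,T} ∋ T.
size 1: {J}, {N}, {R} …(+1); under {J} M still reaches {A,L,N,R,S,T} ∋ T.
size 2: {J,N}, {J,R}, {J,S} …(+3); under {J,N} M still reaches {A,L,S,T} ∋ T.
M↔T cannot be blocked by any observed set — no back-door set.

M→T: no observed back-door set.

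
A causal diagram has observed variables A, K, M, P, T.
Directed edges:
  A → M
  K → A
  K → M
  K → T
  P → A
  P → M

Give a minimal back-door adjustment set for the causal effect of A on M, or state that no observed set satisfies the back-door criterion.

desc(A)\{A}={M}; candidates ⊆ {K,P,T}.
size 0: {}; under {} A still reaches {K,M,P,T} ∋ M.
size 1: {K}, {P}, {T}; under {K} A still reaches {M,P} ∋ M.
{K,P}: A⊥M given {K,P} in G with A→· removed — back-door holds.

A→M: minimal back-door set {K, P}.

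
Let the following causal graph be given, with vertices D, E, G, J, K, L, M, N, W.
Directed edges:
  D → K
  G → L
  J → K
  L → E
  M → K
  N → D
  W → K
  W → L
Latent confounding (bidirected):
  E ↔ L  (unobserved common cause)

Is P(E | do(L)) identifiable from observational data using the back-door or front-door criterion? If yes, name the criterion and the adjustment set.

P(E|do(L)): not identifiable (no BD/FD set).

desc(L)\{L}={E}; candidates ⊆ {D,G,J,K,M,N,W}.
L↔E: latent back-door arc(s) into L.
size 0: {}; under {} L still reaches {E,G,K,W} ∋ E.
size 1: {D}, {G}, {J} …(+4); under {D} L still reaches {E,G,K,W} ∋ E.
size 2: {D,G}, {D,J}, {D,K} …(+18); under {D,G} L still reaches {E,K,W} ∋ E.
L↔E cannot be blocked by any observed set — no back-door set.
No mediator lies on a directed L→…→E path.
Neither criterion identifies P(E|do(L)) in this graph.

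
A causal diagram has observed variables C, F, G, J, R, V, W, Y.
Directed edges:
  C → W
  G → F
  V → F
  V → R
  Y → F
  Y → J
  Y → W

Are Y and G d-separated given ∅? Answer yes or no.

Bayes-Ball from Y | ∅ reaches {F,J,W}.
G ∉ reach(Y|∅) ⇒ Y ⊥ G | ∅.

Yes — Y ⊥ G | ∅.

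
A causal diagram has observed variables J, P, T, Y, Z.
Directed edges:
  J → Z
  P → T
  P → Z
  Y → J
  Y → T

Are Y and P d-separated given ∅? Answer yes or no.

Bayes-Ball from Y | ∅ reaches {J,T,Z}.
P ∉ reach(Y|∅) ⇒ Y ⊥ P | ∅.

Yes — Y ⊥ P | ∅.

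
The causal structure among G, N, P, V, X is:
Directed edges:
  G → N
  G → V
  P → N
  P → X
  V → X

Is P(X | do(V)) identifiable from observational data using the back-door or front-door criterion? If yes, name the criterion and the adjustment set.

P(X|do(V)): backdoor, adjust for ∅.

desc(V)\{V}={X}; candidates ⊆ {G,N,P}.
∅: V⊥X given ∅ in G with V→· removed — back-door holds.
P(X|do(V)) = P(X|V) — no adjustment needed.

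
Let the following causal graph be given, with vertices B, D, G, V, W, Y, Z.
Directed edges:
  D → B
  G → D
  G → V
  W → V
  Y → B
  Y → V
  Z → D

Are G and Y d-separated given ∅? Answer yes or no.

Yes — G ⊥ Y | ∅.

Bayes-Ball from G | ∅ reaches {B,D,V}.
Y ∉ reach(G|∅) ⇒ G ⊥ Y | ∅.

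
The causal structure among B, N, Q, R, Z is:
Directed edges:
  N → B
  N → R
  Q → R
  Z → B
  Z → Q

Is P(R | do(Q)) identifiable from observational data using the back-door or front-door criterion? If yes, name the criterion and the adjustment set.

desc(Q)\{Q}={R}; candidates ⊆ {B,N,Z}.
∅: Q⊥R given ∅ in G with Q→· removed — back-door holds.
P(R|do(Q)) = P(R|Q) — no adjustment needed.

P(R|do(Q)): backdoor, adjust for ∅.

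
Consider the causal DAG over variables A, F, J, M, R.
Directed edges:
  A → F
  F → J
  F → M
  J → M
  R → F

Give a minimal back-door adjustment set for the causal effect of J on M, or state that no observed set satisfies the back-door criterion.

J→M: minimal back-door set {F}.

desc(J)\{J}={M}; candidates ⊆ {A,F,R}.
size 0: {}; under {} J still reaches {A,F,M,R} ∋ M.
{F}: J⊥M given {F} in G with J→· removed — back-door holds.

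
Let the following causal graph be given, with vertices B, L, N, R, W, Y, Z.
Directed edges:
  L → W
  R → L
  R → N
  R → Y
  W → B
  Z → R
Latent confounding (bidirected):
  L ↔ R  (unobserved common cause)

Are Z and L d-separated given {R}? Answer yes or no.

No — Z and L are d-connected given {R}.

Bayes-Ball from Z | {R} reaches {B,L,W}.
L ∈ reach(Z|{R}) ⇒ Z ⊥̸ L | {R}.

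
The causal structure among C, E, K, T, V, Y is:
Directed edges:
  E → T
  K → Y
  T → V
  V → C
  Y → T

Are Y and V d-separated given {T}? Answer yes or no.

Yes — Y ⊥ V | {T}.

Bayes-Ball from Y | {T} reaches {E,K}.
V ∉ reach(Y|{T}) ⇒ Y ⊥ V | {T}.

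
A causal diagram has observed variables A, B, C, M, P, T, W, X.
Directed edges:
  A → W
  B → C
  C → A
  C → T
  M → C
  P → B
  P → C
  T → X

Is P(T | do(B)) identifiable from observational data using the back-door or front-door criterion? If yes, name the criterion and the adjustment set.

P(T|do(B)): backdoor, adjust for {P}.

desc(B)\{B}={A,C,T,W,X}; candidates ⊆ {M,P}.
size 0: {}; under {} B still reaches {A,C,P,T,W,X} ∋ T.
{P}: B⊥T given {P} in G with B→· removed — back-door holds.
P(T|do(B)) = Σ_{P} P(T|B,P)·P(P).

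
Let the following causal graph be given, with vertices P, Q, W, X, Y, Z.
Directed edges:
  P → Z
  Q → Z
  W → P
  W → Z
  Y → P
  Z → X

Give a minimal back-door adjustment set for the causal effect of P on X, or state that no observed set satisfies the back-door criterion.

P→X: minimal back-door set {W}.

desc(P)\{P}={X,Z}; candidates ⊆ {Q,W,Y}.
size 0: {}; under {} P still reaches {W,X,Y,Z} ∋ X.
{W}: P⊥X given {W} in G with P→· removed — back-door holds.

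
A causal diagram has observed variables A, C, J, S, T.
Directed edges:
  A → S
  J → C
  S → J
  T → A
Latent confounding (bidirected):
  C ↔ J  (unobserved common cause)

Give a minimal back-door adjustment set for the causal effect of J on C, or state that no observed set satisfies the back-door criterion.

J→C: no observed back-door set.

desc(J)\{J}={C}; candidates ⊆ {A,S,T}.
J↔C: latent back-door arc(s) into J.
size 0: {}; under {} J still reaches {A,C,S,T} ∋ C.
size 1: {A}, {S}, {T}; under {A} J still reaches {C,S} ∋ C.
size 2: {A,S}, {A,T}, {S,T}; under {A,S} J still reaches {C} ∋ C.
J↔C cannot be blocked by any observed set — no back-door set.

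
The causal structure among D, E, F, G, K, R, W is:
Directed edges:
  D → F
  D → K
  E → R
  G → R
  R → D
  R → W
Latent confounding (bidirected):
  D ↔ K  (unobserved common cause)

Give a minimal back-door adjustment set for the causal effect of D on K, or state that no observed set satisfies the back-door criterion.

D→K: no observed back-door set.

desc(D)\{D}={F,K}; candidates ⊆ {E,G,R,W}.
D↔K: latent back-door arc(s) into D.
size 0: {}; under {} D still reaches {E,G,K,R,W} ∋ K.
size 1: {E}, {G}, {R} …(+1); under {E} D still reaches {G,K,R,W} ∋ K.
size 2: {E,G}, {E,R}, {E,W} …(+3); under {E,G} D still reaches {K,R,W} ∋ K.
D↔K cannot be blocked by any observed set — no back-door set.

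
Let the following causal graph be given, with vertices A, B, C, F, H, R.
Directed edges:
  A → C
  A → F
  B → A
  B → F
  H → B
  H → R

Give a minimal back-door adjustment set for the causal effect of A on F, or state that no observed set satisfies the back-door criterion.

A→F: minimal back-door set {B}.

desc(A)\{A}={C,F}; candidates ⊆ {B,H,R}.
size 0: {}; under {} A still reaches {B,F,H,R} ∋ F.
{B}: A⊥F given {B} in G with A→· removed — back-door holds.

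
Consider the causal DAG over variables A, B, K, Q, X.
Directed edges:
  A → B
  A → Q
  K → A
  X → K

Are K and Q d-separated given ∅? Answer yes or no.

No — K and Q are d-connected given ∅.

Bayes-Ball from K | ∅ reaches {A,B,Q,X}.
Q ∈ reach(K|∅) ⇒ K ⊥̸ Q | ∅.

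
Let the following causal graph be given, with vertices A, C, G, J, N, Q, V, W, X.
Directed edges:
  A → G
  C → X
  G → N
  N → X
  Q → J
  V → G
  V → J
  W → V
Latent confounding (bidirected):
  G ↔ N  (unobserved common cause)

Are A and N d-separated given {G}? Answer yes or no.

No — A and N are d-connected given {G}.

Bayes-Ball from A | {G} reaches {J,N,V,W,X}.
N ∈ reach(A|{G}) ⇒ A ⊥̸ N | {G}.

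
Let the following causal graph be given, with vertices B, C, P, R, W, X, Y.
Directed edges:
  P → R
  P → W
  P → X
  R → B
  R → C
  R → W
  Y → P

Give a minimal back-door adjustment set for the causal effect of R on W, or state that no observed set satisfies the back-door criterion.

R→W: minimal back-door set {P}.

desc(R)\{R}={B,C,W}; candidates ⊆ {P,X,Y}.
size 0: {}; under {} R still reaches {P,W,X,Y} ∋ W.
{P}: R⊥W given {P} in G with R→· removed — back-door holds.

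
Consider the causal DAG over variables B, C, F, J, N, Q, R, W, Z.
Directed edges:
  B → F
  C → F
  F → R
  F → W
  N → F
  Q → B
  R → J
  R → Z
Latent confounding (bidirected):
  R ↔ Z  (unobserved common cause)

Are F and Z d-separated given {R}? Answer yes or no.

Bayes-Ball from F | {R} reaches {B,C,N,Q,W,Z}.
Z ∈ reach(F|{R}) ⇒ F ⊥̸ Z | {R}.

No — F and Z are d-connected given {R}.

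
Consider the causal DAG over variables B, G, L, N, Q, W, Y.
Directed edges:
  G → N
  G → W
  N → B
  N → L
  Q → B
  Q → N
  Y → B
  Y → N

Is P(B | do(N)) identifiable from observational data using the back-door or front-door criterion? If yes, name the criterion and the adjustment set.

P(B|do(N)): backdoor, adjust for {Q, Y}.

desc(N)\{N}={B,L}; candidates ⊆ {G,Q,W,Y}.
size 0: {}; under {} N still reaches {B,G,Q,W,Y} ∋ B.
size 1: {G}, {Q}, {W} …(+1); under {G} N still reaches {B,Q,Y} ∋ B.
{Q,Y}: N⊥B given {Q,Y} in G with N→· removed — back-door holds.
P(B|do(N)) = Σ_{Q,Y} P(B|N,Q,Y)·P(Q,Y).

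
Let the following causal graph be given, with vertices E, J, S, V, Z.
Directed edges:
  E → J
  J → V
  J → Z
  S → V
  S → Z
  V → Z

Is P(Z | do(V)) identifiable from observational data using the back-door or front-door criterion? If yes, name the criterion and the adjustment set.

desc(V)\{V}={Z}; candidates ⊆ {E,J,S}.
size 0: {}; under {} V still reaches {E,J,S,Z} ∋ Z.
size 1: {E}, {J}, {S}; under {E} V still reaches {J,S,Z} ∋ Z.
{J,S}: V⊥Z given {J,S} in G with V→· removed — back-door holds.
P(Z|do(V)) = Σ_{J,S} P(Z|V,J,S)·P(J,S).

P(Z|do(V)): backdoor, adjust for {J, S}.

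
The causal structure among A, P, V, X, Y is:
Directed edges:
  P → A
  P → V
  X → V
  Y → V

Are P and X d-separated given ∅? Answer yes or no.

Yes — P ⊥ X | ∅.

Bayes-Ball from P | ∅ reaches {A,V}.
X ∉ reach(P|∅) ⇒ P ⊥ X | ∅.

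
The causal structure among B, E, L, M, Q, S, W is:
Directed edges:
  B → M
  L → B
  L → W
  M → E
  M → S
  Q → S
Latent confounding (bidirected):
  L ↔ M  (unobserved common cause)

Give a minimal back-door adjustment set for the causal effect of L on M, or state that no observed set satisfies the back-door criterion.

L→M: no observed back-door set.

desc(L)\{L}={B,E,M,S,W}; candidates ⊆ {Q}.
L↔M: latent back-door arc(s) into L.
size 0: {}; under {} L still reaches {E,M,S} ∋ M.
size 1: {Q}; under {Q} L still reaches {E,M,S} ∋ M.
L↔M cannot be blocked by any observed set — no back-door set.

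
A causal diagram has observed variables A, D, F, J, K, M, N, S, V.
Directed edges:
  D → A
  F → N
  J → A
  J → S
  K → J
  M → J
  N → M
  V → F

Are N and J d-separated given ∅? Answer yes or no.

Bayes-Ball from N | ∅ reaches {A,F,J,M,S,V}.
J ∈ reach(N|∅) ⇒ N ⊥̸ J | ∅.

No — N and J are d-connected given ∅.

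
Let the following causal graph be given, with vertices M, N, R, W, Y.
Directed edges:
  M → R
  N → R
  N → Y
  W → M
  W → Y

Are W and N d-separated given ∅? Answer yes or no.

Yes — W ⊥ N | ∅.

Bayes-Ball from W | ∅ reaches {M,R,Y}.
N ∉ reach(W|∅) ⇒ W ⊥ N | ∅.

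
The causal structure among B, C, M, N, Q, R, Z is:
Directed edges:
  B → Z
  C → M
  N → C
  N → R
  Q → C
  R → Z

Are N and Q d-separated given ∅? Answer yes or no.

Yes — N ⊥ Q | ∅.

Bayes-Ball from N | ∅ reaches {C,M,R,Z}.
Q ∉ reach(N|∅) ⇒ N ⊥ Q | ∅.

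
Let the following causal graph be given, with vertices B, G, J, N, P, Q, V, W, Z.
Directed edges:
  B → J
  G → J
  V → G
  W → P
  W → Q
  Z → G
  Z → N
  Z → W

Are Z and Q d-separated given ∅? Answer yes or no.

Bayes-Ball from Z | ∅ reaches {G,J,N,P,Q,W}.
Q ∈ reach(Z|∅) ⇒ Z ⊥̸ Q | ∅.

No — Z and Q are d-connected given ∅.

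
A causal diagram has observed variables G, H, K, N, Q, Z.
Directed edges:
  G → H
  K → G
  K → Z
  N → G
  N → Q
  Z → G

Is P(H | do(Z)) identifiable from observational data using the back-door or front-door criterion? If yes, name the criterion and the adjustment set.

desc(Z)\{Z}={G,H}; candidates ⊆ {K,N,Q}.
size 0: {}; under {} Z still reaches {G,H,K} ∋ H.
{K}: Z⊥H given {K} in G with Z→· removed — back-door holds.
P(H|do(Z)) = Σ_{K} P(H|Z,K)·P(K).

P(H|do(Z)): backdoor, adjust for {K}.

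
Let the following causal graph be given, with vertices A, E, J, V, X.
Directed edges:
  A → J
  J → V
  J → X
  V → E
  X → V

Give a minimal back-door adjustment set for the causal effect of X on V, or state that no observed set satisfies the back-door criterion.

desc(X)\{X}={E,V}; candidates ⊆ {A,J}.
size 0: {}; under {} X still reaches {A,E,J,V} ∋ V.
{J}: X⊥V given {J} in G with X→· removed — back-door holds.

X→V: minimal back-door set {J}.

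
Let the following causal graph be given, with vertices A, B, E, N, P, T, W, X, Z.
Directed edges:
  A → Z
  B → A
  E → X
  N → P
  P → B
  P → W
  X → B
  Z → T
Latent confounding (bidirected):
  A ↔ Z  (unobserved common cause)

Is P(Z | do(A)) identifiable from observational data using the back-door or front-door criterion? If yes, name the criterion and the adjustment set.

desc(A)\{A}={T,Z}; candidates ⊆ {B,E,N,P,W,X}.
A↔Z: latent back-door arc(s) into A.
size 0: {}; under {} A still reaches {B,E,N,P,T,W,X,Z} ∋ Z.
size 1: {B}, {E}, {N} …(+3); under {B} A still reaches {T,Z} ∋ Z.
size 2: {B,E}, {B,N}, {B,P} …(+12); under {B,E} A still reaches {T,Z} ∋ Z.
A↔Z cannot be blocked by any observed set — no back-door set.
No mediator lies on a directed A→…→Z path.
Neither criterion identifies P(Z|do(A)) in this graph.

P(Z|do(A)): not identifiable (no BD/FD set).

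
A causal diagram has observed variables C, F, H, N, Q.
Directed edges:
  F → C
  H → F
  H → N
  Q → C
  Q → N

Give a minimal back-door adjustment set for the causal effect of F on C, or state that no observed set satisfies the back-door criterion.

F→C: minimal back-door set ∅.

desc(F)\{F}={C}; candidates ⊆ {H,N,Q}.
∅: F⊥C given ∅ in G with F→· removed — back-door holds.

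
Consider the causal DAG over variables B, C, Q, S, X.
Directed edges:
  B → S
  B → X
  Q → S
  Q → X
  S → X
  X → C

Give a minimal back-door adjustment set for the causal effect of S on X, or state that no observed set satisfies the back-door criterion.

S→X: minimal back-door set {B, Q}.

desc(S)\{S}={C,X}; candidates ⊆ {B,Q}.
size 0: {}; under {} S still reaches {B,C,Q,X} ∋ X.
size 1: {B}, {Q}; under {B} S still reaches {C,Q,X} ∋ X.
{B,Q}: S⊥X given {B,Q} in G with S→· removed — back-door holds.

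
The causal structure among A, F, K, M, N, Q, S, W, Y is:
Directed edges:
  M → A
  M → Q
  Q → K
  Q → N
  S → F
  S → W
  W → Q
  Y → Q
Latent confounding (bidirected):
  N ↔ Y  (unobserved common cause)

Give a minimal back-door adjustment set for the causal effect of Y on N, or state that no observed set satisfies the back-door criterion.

Y→N: no observed back-door set.

desc(Y)\{Y}={K,N,Q}; candidates ⊆ {A,F,M,S,W}.
Y↔N: latent back-door arc(s) into Y.
size 0: {}; under {} Y still reaches {N} ∋ N.
size 1: {A}, {F}, {M} …(+2); under {A} Y still reaches {N} ∋ N.
size 2: {A,F}, {A,M}, {A,S} …(+7); under {A,F} Y still reaches {N} ∋ N.
Y↔N cannot be blocked by any observed set — no back-door set.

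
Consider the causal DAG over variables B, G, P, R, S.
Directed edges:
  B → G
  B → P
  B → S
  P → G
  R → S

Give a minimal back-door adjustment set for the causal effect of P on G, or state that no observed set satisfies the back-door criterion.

P→G: minimal back-door set {B}.

desc(P)\{P}={G}; candidates ⊆ {B,R,S}.
size 0: {}; under {} P still reaches {B,G,S} ∋ G.
{B}: P⊥G given {B} in G with P→· removed — back-door holds.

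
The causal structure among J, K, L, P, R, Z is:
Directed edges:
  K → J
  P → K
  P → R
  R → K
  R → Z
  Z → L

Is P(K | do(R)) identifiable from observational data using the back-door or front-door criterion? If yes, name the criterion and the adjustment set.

desc(R)\{R}={J,K,L,Z}; candidates ⊆ {P}.
size 0: {}; under {} R still reaches {J,K,P} ∋ K.
{P}: R⊥K given {P} in G with R→· removed — back-door holds.
P(K|do(R)) = Σ_{P} P(K|R,P)·P(P).

P(K|do(R)): backdoor, adjust for {P}.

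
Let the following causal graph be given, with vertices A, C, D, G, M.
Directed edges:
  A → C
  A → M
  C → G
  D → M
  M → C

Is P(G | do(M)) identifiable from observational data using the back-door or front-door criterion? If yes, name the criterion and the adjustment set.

desc(M)\{M}={C,G}; candidates ⊆ {A,D}.
size 0: {}; under {} M still reaches {A,C,D,G} ∋ G.
{A}: M⊥G given {A} in G with M→· removed — back-door holds.
P(G|do(M)) = Σ_{A} P(G|M,A)·P(A).

P(G|do(M)): backdoor, adjust for {A}.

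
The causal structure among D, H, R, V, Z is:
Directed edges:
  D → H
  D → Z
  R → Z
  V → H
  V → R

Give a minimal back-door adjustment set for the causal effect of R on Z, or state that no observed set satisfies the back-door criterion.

desc(R)\{R}={Z}; candidates ⊆ {D,H,V}.
∅: R⊥Z given ∅ in G with R→· removed — back-door holds.

R→Z: minimal back-door set ∅.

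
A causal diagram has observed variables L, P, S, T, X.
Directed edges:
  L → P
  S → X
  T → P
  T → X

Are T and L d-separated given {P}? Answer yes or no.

No — T and L are d-connected given {P}.

Bayes-Ball from T | {P} reaches {L,X}.
L ∈ reach(T|{P}) ⇒ T ⊥̸ L | {P}.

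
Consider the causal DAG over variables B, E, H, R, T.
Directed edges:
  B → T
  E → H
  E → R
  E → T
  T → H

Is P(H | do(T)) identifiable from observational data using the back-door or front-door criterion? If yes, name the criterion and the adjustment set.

P(H|do(T)): backdoor, adjust for {E}.

desc(T)\{T}={H}; candidates ⊆ {B,E,R}.
size 0: {}; under {} T still reaches {B,E,H,R} ∋ H.
{E}: T⊥H given {E} in G with T→· removed — back-door holds.
P(H|do(T)) = Σ_{E} P(H|T,E)·P(E).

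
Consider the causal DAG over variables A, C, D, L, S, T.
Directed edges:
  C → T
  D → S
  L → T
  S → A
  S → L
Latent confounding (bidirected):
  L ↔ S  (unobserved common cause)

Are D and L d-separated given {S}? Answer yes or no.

No — D and L are d-connected given {S}.

Bayes-Ball from D | {S} reaches {L,T}.
L ∈ reach(D|{S}) ⇒ D ⊥̸ L | {S}.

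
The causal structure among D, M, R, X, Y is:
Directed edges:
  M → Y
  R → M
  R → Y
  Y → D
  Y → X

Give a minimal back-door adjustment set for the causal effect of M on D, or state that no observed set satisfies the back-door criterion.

M→D: minimal back-door set {R}.

desc(M)\{M}={D,X,Y}; candidates ⊆ {R}.
size 0: {}; under {} M still reaches {D,R,X,Y} ∋ D.
{R}: M⊥D given {R} in G with M→· removed — back-door holds.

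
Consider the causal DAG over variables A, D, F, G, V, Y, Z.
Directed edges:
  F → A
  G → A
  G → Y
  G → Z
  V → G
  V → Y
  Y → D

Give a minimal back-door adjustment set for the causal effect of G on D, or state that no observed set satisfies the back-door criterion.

desc(G)\{G}={A,D,Y,Z}; candidates ⊆ {F,V}.
size 0: {}; under {} G still reaches {D,V,Y} ∋ D.
{V}: G⊥D given {V} in G with G→· removed — back-door holds.

G→D: minimal back-door set {V}.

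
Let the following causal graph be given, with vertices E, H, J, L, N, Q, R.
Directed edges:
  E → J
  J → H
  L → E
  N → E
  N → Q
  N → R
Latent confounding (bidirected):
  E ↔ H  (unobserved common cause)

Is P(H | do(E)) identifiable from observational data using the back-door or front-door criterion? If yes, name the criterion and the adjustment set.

P(H|do(E)): frontdoor, adjust for {J}.

desc(E)\{E}={H,J}; candidates ⊆ {L,N,Q,R}.
E↔H: latent back-door arc(s) into E.
size 0: {}; under {} E still reaches {H,L,N,Q,R} ∋ H.
size 1: {L}, {N}, {Q} …(+1); under {L} E still reaches {H,N,Q,R} ∋ H.
size 2: {L,N}, {L,Q}, {L,R} …(+3); under {L,N} E still reaches {H} ∋ H.
E↔H cannot be blocked by any observed set — no back-door set.
{J}: (i) intercepts every directed E→H path; (ii) no back-door E→{J}; (iii) {E} blocks every back-door {J}→H. Front-door holds.
P(H|do(E)) = Σ_{J} P(J|E) Σ_{E'} P(H|J,E')P(E').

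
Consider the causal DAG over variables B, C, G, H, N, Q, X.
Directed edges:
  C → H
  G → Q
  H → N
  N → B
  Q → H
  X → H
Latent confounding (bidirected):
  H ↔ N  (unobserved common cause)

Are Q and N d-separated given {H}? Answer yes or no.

No — Q and N are d-connected given {H}.

Bayes-Ball from Q | {H} reaches {B,C,G,N,X}.
N ∈ reach(Q|{H}) ⇒ Q ⊥̸ N | {H}.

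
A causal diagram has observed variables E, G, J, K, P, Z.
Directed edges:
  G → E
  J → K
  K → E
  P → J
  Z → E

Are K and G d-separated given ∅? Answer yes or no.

Yes — K ⊥ G | ∅.

Bayes-Ball from K | ∅ reaches {E,J,P}.
G ∉ reach(K|∅) ⇒ K ⊥ G | ∅.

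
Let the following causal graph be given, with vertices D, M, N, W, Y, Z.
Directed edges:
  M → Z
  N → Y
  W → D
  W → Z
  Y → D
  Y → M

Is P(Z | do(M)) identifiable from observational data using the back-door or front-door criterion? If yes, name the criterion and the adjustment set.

P(Z|do(M)): backdoor, adjust for ∅.

desc(M)\{M}={Z}; candidates ⊆ {D,N,W,Y}.
∅: M⊥Z given ∅ in G with M→· removed — back-door holds.
P(Z|do(M)) = P(Z|M) — no adjustment needed.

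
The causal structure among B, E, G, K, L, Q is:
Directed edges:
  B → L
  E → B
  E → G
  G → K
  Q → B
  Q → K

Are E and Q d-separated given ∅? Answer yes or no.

Yes — E ⊥ Q | ∅.

Bayes-Ball from E | ∅ reaches {B,G,K,L}.
Q ∉ reach(E|∅) ⇒ E ⊥ Q | ∅.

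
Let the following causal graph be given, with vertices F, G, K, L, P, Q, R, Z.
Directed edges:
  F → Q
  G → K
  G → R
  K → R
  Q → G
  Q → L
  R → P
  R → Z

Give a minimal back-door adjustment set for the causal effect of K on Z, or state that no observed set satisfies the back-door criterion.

K→Z: minimal back-door set {G}.

desc(K)\{K}={P,R,Z}; candidates ⊆ {F,G,L,Q}.
size 0: {}; under {} K still reaches {F,G,L,P,Q,R,Z} ∋ Z.
{G}: K⊥Z given {G} in G with K→· removed — back-door holds.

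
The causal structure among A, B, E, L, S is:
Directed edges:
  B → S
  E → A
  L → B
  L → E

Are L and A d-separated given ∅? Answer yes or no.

Bayes-Ball from L | ∅ reaches {A,B,E,S}.
A ∈ reach(L|∅) ⇒ L ⊥̸ A | ∅.

No — L and A are d-connected given ∅.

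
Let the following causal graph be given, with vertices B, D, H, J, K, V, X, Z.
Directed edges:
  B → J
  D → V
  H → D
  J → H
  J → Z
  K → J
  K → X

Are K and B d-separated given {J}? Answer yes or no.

No — K and B are d-connected given {J}.

Bayes-Ball from K | {J} reaches {B,X}.
B ∈ reach(K|{J}) ⇒ K ⊥̸ B | {J}.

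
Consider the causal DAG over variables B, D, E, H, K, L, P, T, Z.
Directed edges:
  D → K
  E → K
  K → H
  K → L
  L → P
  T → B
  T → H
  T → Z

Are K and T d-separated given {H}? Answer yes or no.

Bayes-Ball from K | {H} reaches {B,D,E,L,P,T,Z}.
T ∈ reach(K|{H}) ⇒ K ⊥̸ T | {H}.

No — K and T are d-connected given {H}.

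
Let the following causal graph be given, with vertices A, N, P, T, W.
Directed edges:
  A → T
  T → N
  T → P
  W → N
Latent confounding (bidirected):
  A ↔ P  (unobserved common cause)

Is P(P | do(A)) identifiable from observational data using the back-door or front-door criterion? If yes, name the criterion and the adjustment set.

desc(A)\{A}={N,P,T}; candidates ⊆ {W}.
A↔P: latent back-door arc(s) into A.
size 0: {}; under {} A still reaches {P} ∋ P.
size 1: {W}; under {W} A still reaches {P} ∋ P.
A↔P cannot be blocked by any observed set — no back-door set.
{T}: (i) intercepts every directed A→P path; (ii) no back-door A→{T}; (iii) {A} blocks every back-door {T}→P. Front-door holds.
P(P|do(A)) = Σ_{T} P(T|A) Σ_{A'} P(P|T,A')P(A').

P(P|do(A)): frontdoor, adjust for {T}.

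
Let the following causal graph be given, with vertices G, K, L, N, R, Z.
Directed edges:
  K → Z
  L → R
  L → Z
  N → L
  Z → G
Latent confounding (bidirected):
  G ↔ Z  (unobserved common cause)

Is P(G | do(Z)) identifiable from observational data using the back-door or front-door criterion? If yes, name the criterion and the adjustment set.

P(G|do(Z)): not identifiable (no BD/FD set).

desc(Z)\{Z}={G}; candidates ⊆ {K,L,N,R}.
Z↔G: latent back-door arc(s) into Z.
size 0: {}; under {} Z still reaches {G,K,L,N,R} ∋ G.
size 1: {K}, {L}, {N} …(+1); under {K} Z still reaches {G,L,N,R} ∋ G.
size 2: {K,L}, {K,N}, {K,R} …(+3); under {K,L} Z still reaches {G} ∋ G.
Z↔G cannot be blocked by any observed set — no back-door set.
No mediator lies on a directed Z→…→G path.
Neither criterion identifies P(G|do(Z)) in this graph.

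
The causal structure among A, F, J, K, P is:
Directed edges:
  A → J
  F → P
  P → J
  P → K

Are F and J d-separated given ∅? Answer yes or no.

Bayes-Ball from F | ∅ reaches {J,K,P}.
J ∈ reach(F|∅) ⇒ F ⊥̸ J | ∅.

No — F and J are d-connected given ∅.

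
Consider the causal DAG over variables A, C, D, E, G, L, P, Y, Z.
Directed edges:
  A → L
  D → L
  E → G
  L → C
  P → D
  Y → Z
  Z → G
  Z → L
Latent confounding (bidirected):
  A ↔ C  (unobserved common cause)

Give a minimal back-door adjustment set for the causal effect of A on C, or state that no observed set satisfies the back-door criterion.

desc(A)\{A}={C,L}; candidates ⊆ {D,E,G,P,Y,Z}.
A↔C: latent back-door arc(s) into A.
size 0: {}; under {} A still reaches {C} ∋ C.
size 1: {D}, {E}, {G} …(+3); under {D} A still reaches {C} ∋ C.
size 2: {D,E}, {D,G}, {D,P} …(+12); under {D,E} A still reaches {C} ∋ C.
A↔C cannot be blocked by any observed set — no back-door set.

A→C: no observed back-door set.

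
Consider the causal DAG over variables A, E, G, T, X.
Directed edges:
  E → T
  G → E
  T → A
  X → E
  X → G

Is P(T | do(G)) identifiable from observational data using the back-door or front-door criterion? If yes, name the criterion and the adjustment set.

P(T|do(G)): backdoor, adjust for {X}.

desc(G)\{G}={A,E,T}; candidates ⊆ {X}.
size 0: {}; under {} G still reaches {A,E,T,X} ∋ T.
{X}: G⊥T given {X} in G with G→· removed — back-door holds.
P(T|do(G)) = Σ_{X} P(T|G,X)·P(X).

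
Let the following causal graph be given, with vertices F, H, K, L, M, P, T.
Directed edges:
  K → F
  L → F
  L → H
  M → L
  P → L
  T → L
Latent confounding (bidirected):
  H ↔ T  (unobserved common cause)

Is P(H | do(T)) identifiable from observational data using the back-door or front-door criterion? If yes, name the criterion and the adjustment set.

P(H|do(T)): frontdoor, adjust for {L}.

desc(T)\{T}={F,H,L}; candidates ⊆ {K,M,P}.
T↔H: latent back-door arc(s) into T.
size 0: {}; under {} T still reaches {H} ∋ H.
size 1: {K}, {M}, {P}; under {K} T still reaches {H} ∋ H.
size 2: {K,M}, {K,P}, {M,P}; under {K,M} T still reaches {H} ∋ H.
T↔H cannot be blocked by any observed set — no back-door set.
{L}: (i) intercepts every directed T→H path; (ii) no back-door T→{L}; (iii) {T} blocks every back-door {L}→H. Front-door holds.
P(H|do(T)) = Σ_{L} P(L|T) Σ_{T'} P(H|L,T')P(T').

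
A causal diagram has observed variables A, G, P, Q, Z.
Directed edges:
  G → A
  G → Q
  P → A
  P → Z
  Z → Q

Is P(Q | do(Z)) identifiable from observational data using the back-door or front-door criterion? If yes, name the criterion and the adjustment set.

desc(Z)\{Z}={Q}; candidates ⊆ {A,G,P}.
∅: Z⊥Q given ∅ in G with Z→· removed — back-door holds.
P(Q|do(Z)) = P(Q|Z) — no adjustment needed.

P(Q|do(Z)): backdoor, adjust for ∅.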